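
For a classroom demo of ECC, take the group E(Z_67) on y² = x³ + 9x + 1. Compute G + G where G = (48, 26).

tangent at (48, 26): λ = (3·48² + 9)/(2·26) ≡ 20/52. 52⁻¹ ≡ 58 (mod 67), so λ ≡ 20·58 ≡ 21.
  x = λ² - 48 - 48 = 441 - 96 ≡ 10; y = λ·(48 - 10) - 26 ≡ 35. → (10, 35)

(10, 35)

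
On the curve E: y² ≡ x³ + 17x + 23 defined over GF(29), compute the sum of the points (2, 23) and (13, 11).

(2, 23) + (13, 11). λ = (11 - 23)/(13 - 2) ≡ 17/11 mod 29. 11⁻¹ ≡ 8 (mod 29), so λ ≡ 20.
  x = λ² - 2 - 13 = 400 - 15 ≡ 8; y = λ·(2 - 8) - 23 ≡ 2. → (8, 2)

(8, 2)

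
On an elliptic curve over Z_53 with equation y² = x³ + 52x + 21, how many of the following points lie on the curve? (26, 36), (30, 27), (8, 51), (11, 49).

1

(26, 36): 36² ≡ 24, rhs ≡ 28 → off.
(30, 27): 27² ≡ 40, rhs ≡ 14 → off.
(8, 51): 51² ≡ 4, rhs ≡ 48 → off.
(11, 49): 49² ≡ 16, rhs ≡ 16 → on.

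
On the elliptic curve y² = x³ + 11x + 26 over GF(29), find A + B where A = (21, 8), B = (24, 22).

(21, 8) + (24, 22). λ = (22 - 8)/(24 - 21) ≡ 14/3 mod 29. 3⁻¹ ≡ 10 (mod 29) since 3·10 = 30 ≡ 1, so λ ≡ 24.
  x = λ² - 21 - 24 = 576 - 45 ≡ 9; y = λ·(21 - 9) - 8 ≡ 19. → (9, 19)

(9, 19)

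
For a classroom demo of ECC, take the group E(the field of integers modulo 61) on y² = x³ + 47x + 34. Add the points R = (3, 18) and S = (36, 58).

(34, 35)

(3, 18) + (36, 58). λ = (58 - 18)/(36 - 3) ≡ 40/33 mod 61. 33⁻¹ ≡ 37 (mod 61) since 33·37 = 1221 ≡ 1, so λ ≡ 16.
  x = λ² - 3 - 36 = 256 - 39 ≡ 34; y = λ·(3 - 34) - 18 ≡ 35. → (34, 35)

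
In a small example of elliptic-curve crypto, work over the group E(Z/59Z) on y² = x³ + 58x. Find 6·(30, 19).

(4, 1)

Write Q = (30, 19).
Repeated addition: build up to 6Q.
2Q: tangent at (30, 19): λ = (3·30² + 58)/(2·19) ≡ 44/38. 38⁻¹ ≡ 14 (mod 59) since 38·14 = 532 ≡ 1, so λ ≡ 44·14 ≡ 26.
  x = λ² - 30 - 30 = 676 - 60 ≡ 26; y = λ·(30 - 26) - 19 ≡ 26. → (26, 26)
3Q: (26, 26) + (30, 19). λ = (19 - 26)/(30 - 26) ≡ 52/4 mod 59. 4⁻¹ ≡ 15 (mod 59), so λ ≡ 13.
  x = λ² - 26 - 30 = 169 - 56 ≡ 54; y = λ·(26 - 54) - 26 ≡ 23. → (54, 23)
4Q: (54, 23) + (30, 19). λ = (19 - 23)/(30 - 54) ≡ 55/35 mod 59. 35⁻¹ ≡ 27 (mod 59), so λ ≡ 10.
  x = λ² - 54 - 30 = 100 - 84 ≡ 16; y = λ·(54 - 16) - 23 ≡ 3. → (16, 3)
5Q: (16, 3) + (30, 19). λ = (19 - 3)/(30 - 16) ≡ 16/14 mod 59. 14⁻¹ ≡ 38 (mod 59), so λ ≡ 18.
  x = λ² - 16 - 30 = 324 - 46 ≡ 42; y = λ·(16 - 42) - 3 ≡ 1. → (42, 1)
6Q: (42, 1) + (30, 19). λ = (19 - 1)/(30 - 42) ≡ 18/47 mod 59. 47⁻¹ ≡ 54 (mod 59), so λ ≡ 28.
  x = λ² - 42 - 30 = 784 - 72 ≡ 4; y = λ·(42 - 4) - 1 ≡ 1. → (4, 1)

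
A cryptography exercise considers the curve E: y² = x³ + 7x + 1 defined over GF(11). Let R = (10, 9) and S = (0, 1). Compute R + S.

(10, 9) + (0, 1). λ = (1 - 9)/(0 - 10) ≡ 3/1 mod 11. 1⁻¹ ≡ 1 (mod 11), so λ ≡ 3.
  x = λ² - 10 - 0 = 9 - 10 ≡ 10; y = λ·(10 - 10) - 9 ≡ 2. → (10, 2)

(10, 2)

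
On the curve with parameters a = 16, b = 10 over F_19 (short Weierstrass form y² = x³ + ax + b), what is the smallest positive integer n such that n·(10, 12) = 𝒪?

7

2P: tangent at (10, 12): λ = (3·10² + 16)/(2·12) ≡ 12/5. 5⁻¹ ≡ 4 (mod 19) since 5·4 = 20 ≡ 1, so λ ≡ 12·4 ≡ 10.
  x = λ² - 10 - 10 = 100 - 20 ≡ 4; y = λ·(10 - 4) - 12 ≡ 10. → (4, 10)
3P: (4, 10) + (10, 12). λ = (12 - 10)/(10 - 4) ≡ 2/6 mod 19. 6⁻¹ ≡ 16 (mod 19) since 6·16 = 96 ≡ 1, so λ ≡ 13.
  x = λ² - 4 - 10 = 169 - 14 ≡ 3; y = λ·(4 - 3) - 10 ≡ 3. → (3, 3)
4P: (3, 3) + (10, 12). λ = (12 - 3)/(10 - 3) ≡ 9/7 mod 19. 7⁻¹ ≡ 11 (mod 19) since 7·11 = 77 ≡ 1, so λ ≡ 4.
  x = λ² - 3 - 10 = 16 - 13 ≡ 3; y = λ·(3 - 3) - 3 ≡ 16. → (3, 16)
5P: (3, 16) + (10, 12). λ = (12 - 16)/(10 - 3) ≡ 15/7 mod 19. 7⁻¹ ≡ 11 (mod 19), so λ ≡ 13.
  x = λ² - 3 - 10 = 169 - 13 ≡ 4; y = λ·(3 - 4) - 16 ≡ 9. → (4, 9)
6P: (4, 9) + (10, 12). λ = (12 - 9)/(10 - 4) ≡ 3/6 mod 19. 6⁻¹ ≡ 16 (mod 19) since 6·16 = 96 ≡ 1, so λ ≡ 10.
  x = λ² - 4 - 10 = 100 - 14 ≡ 10; y = λ·(4 - 10) - 9 ≡ 7. → (10, 7)
7P: (10, 7) + (10, 12): same x and y₁ ≡ -y₂, so the sum is 𝒪.
7P = 𝒪, so the order is 7.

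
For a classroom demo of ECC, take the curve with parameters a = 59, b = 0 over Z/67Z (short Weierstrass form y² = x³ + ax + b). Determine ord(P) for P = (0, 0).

2P: (0, 0) + (0, 0): same x and y₁ ≡ -y₂, so the sum is ∞.
2P = ∞, so the order is 2.

2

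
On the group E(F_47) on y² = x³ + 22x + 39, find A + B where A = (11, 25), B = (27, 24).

(18, 43)

(11, 25) + (27, 24). λ = (24 - 25)/(27 - 11) ≡ 46/16 mod 47. 16⁻¹ ≡ 3 (mod 47), so λ ≡ 44.
  x = λ² - 11 - 27 = 1936 - 38 ≡ 18; y = λ·(11 - 18) - 25 ≡ 43. → (18, 43)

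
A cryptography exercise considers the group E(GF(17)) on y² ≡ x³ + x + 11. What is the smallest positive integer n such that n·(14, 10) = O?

10

2P: tangent at (14, 10): λ = (3·14² + 1)/(2·10) ≡ 11/3. 3⁻¹ ≡ 6 (mod 17), so λ ≡ 11·6 ≡ 15.
  x = λ² - 14 - 14 = 225 - 28 ≡ 10; y = λ·(14 - 10) - 10 ≡ 16. → (10, 16)
3P: (10, 16) + (14, 10). λ = (10 - 16)/(14 - 10) ≡ 11/4 mod 17. 4⁻¹ ≡ 13 (mod 17) since 4·13 = 52 ≡ 1, so λ ≡ 7.
  x = λ² - 10 - 14 = 49 - 24 ≡ 8; y = λ·(10 - 8) - 16 ≡ 15. → (8, 15)
4P: (8, 15) + (14, 10). λ = (10 - 15)/(14 - 8) ≡ 12/6 mod 17. 6⁻¹ ≡ 3 (mod 17), so λ ≡ 2.
  x = λ² - 8 - 14 = 4 - 22 ≡ 16; y = λ·(8 - 16) - 15 ≡ 3. → (16, 3)
5P: (16, 3) + (14, 10). λ = (10 - 3)/(14 - 16) ≡ 7/15 mod 17. 15⁻¹ ≡ 8 (mod 17), so λ ≡ 5.
  x = λ² - 16 - 14 = 25 - 30 ≡ 12; y = λ·(16 - 12) - 3 ≡ 0. → (12, 0)
6P: (12, 0) + (14, 10). λ = (10 - 0)/(14 - 12) ≡ 10/2 mod 17. 2⁻¹ ≡ 9 (mod 17), so λ ≡ 5.
  x = λ² - 12 - 14 = 25 - 26 ≡ 16; y = λ·(12 - 16) - 0 ≡ 14. → (16, 14)
7P: (16, 14) + (14, 10). λ = (10 - 14)/(14 - 16) ≡ 13/15 mod 17. 15⁻¹ ≡ 8 (mod 17), so λ ≡ 2.
  x = λ² - 16 - 14 = 4 - 30 ≡ 8; y = λ·(16 - 8) - 14 ≡ 2. → (8, 2)
8P: (8, 2) + (14, 10). λ = (10 - 2)/(14 - 8) ≡ 8/6 mod 17. 6⁻¹ ≡ 3 (mod 17), so λ ≡ 7.
  x = λ² - 8 - 14 = 49 - 22 ≡ 10; y = λ·(8 - 10) - 2 ≡ 1. → (10, 1)
9P: (10, 1) + (14, 10). λ = (10 - 1)/(14 - 10) ≡ 9/4 mod 17. 4⁻¹ ≡ 13 (mod 17) since 4·13 = 52 ≡ 1, so λ ≡ 15.
  x = λ² - 10 - 14 = 225 - 24 ≡ 14; y = λ·(10 - 14) - 1 ≡ 7. → (14, 7)
10P: (14, 7) + (14, 10): same x and y₁ ≡ -y₂, so the sum is O.
10P = O, so the order is 10.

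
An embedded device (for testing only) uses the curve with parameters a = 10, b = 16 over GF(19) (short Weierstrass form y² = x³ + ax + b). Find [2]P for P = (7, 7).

(6, 11)

tangent at (7, 7): λ = (3·7² + 10)/(2·7) ≡ 5/14. 14⁻¹ ≡ 15 (mod 19) since 14·15 = 210 ≡ 1, so λ ≡ 5·15 ≡ 18.
  x = λ² - 7 - 7 = 324 - 14 ≡ 6; y = λ·(7 - 6) - 7 ≡ 11. → (6, 11)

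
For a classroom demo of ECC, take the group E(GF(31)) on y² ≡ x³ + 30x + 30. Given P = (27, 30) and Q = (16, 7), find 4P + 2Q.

First 4P:
Repeated addition: build up to 4P.
2P: tangent at (27, 30): λ = (3·27² + 30)/(2·30) ≡ 16/29. 29⁻¹ ≡ 15 (mod 31), so λ ≡ 16·15 ≡ 23.
  x = λ² - 27 - 27 = 529 - 54 ≡ 10; y = λ·(27 - 10) - 30 ≡ 20. → (10, 20)
3P: (10, 20) + (27, 30). λ = (30 - 20)/(27 - 10) ≡ 10/17 mod 31. 17⁻¹ ≡ 11 (mod 31) since 17·11 = 187 ≡ 1, so λ ≡ 17.
  x = λ² - 10 - 27 = 289 - 37 ≡ 4; y = λ·(10 - 4) - 20 ≡ 20. → (4, 20)
4P: (4, 20) + (27, 30). λ = (30 - 20)/(27 - 4) ≡ 10/23 mod 31. 23⁻¹ ≡ 27 (mod 31) since 23·27 = 621 ≡ 1, so λ ≡ 22.
  x = λ² - 4 - 27 = 484 - 31 ≡ 19; y = λ·(4 - 19) - 20 ≡ 22. → (19, 22)
4P = (19, 22).
Next 2Q:
Repeated addition: build up to 2Q.
2Q: tangent at (16, 7): λ = (3·16² + 30)/(2·7) ≡ 23/14. 14⁻¹ ≡ 20 (mod 31) since 14·20 = 280 ≡ 1, so λ ≡ 23·20 ≡ 26.
  x = λ² - 16 - 16 = 676 - 32 ≡ 24; y = λ·(16 - 24) - 7 ≡ 2. → (24, 2)
2Q = (24, 2).
Finally 4P + 2Q:
(19, 22) + (24, 2). λ = (2 - 22)/(24 - 19) ≡ 11/5 mod 31. 5⁻¹ ≡ 25 (mod 31), so λ ≡ 27.
  x = λ² - 19 - 24 = 729 - 43 ≡ 4; y = λ·(19 - 4) - 22 ≡ 11. → (4, 11)

(4, 11)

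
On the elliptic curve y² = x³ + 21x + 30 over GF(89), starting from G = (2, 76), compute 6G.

(20, 66)

Repeated addition: build up to 6G.
2G: tangent at (2, 76): λ = (3·2² + 21)/(2·76) ≡ 33/63. 63⁻¹ ≡ 65 (mod 89) since 63·65 = 4095 ≡ 1, so λ ≡ 33·65 ≡ 9.
  x = λ² - 2 - 2 = 81 - 4 ≡ 77; y = λ·(2 - 77) - 76 ≡ 50. → (77, 50)
3G: (77, 50) + (2, 76). λ = (76 - 50)/(2 - 77) ≡ 26/14 mod 89. 14⁻¹ ≡ 70 (mod 89) since 14·70 = 980 ≡ 1, so λ ≡ 40.
  x = λ² - 77 - 2 = 1600 - 79 ≡ 8; y = λ·(77 - 8) - 50 ≡ 40. → (8, 40)
4G: (8, 40) + (2, 76). λ = (76 - 40)/(2 - 8) ≡ 36/83 mod 89. 83⁻¹ ≡ 74 (mod 89), so λ ≡ 83.
  x = λ² - 8 - 2 = 6889 - 10 ≡ 26; y = λ·(8 - 26) - 40 ≡ 68. → (26, 68)
5G: (26, 68) + (2, 76). λ = (76 - 68)/(2 - 26) ≡ 8/65 mod 89. 65⁻¹ ≡ 63 (mod 89), so λ ≡ 59.
  x = λ² - 26 - 2 = 3481 - 28 ≡ 71; y = λ·(26 - 71) - 68 ≡ 36. → (71, 36)
6G: (71, 36) + (2, 76). λ = (76 - 36)/(2 - 71) ≡ 40/20 mod 89. 20⁻¹ ≡ 49 (mod 89) since 20·49 = 980 ≡ 1, so λ ≡ 2.
  x = λ² - 71 - 2 = 4 - 73 ≡ 20; y = λ·(71 - 20) - 36 ≡ 66. → (20, 66)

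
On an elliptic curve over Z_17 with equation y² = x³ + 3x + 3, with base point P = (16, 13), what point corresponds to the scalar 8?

(6, 13)

Repeated addition: build up to 8P.
2P: tangent at (16, 13): λ = (3·16² + 3)/(2·13) ≡ 6/9. 9⁻¹ ≡ 2 (mod 17) since 9·2 = 18 ≡ 1, so λ ≡ 6·2 ≡ 12.
  x = λ² - 16 - 16 = 144 - 32 ≡ 10; y = λ·(16 - 10) - 13 ≡ 8. → (10, 8)
3P: (10, 8) + (16, 13). λ = (13 - 8)/(16 - 10) ≡ 5/6 mod 17. 6⁻¹ ≡ 3 (mod 17), so λ ≡ 15.
  x = λ² - 10 - 16 = 225 - 26 ≡ 12; y = λ·(10 - 12) - 8 ≡ 13. → (12, 13)
4P: (12, 13) + (16, 13). λ = (13 - 13)/(16 - 12) ≡ 0/4 mod 17. 4⁻¹ ≡ 13 (mod 17), so λ ≡ 0.
  x = λ² - 12 - 16 = 0 - 28 ≡ 6; y = λ·(12 - 6) - 13 ≡ 4. → (6, 4)
5P: (6, 4) + (16, 13). λ = (13 - 4)/(16 - 6) ≡ 9/10 mod 17. 10⁻¹ ≡ 12 (mod 17), so λ ≡ 6.
  x = λ² - 6 - 16 = 36 - 22 ≡ 14; y = λ·(6 - 14) - 4 ≡ 16. → (14, 16)
6P: (14, 16) + (16, 13). λ = (13 - 16)/(16 - 14) ≡ 14/2 mod 17. 2⁻¹ ≡ 9 (mod 17) since 2·9 = 18 ≡ 1, so λ ≡ 7.
  x = λ² - 14 - 16 = 49 - 30 ≡ 2; y = λ·(14 - 2) - 16 ≡ 0. → (2, 0)
7P: (2, 0) + (16, 13). λ = (13 - 0)/(16 - 2) ≡ 13/14 mod 17. 14⁻¹ ≡ 11 (mod 17) since 14·11 = 154 ≡ 1, so λ ≡ 7.
  x = λ² - 2 - 16 = 49 - 18 ≡ 14; y = λ·(2 - 14) - 0 ≡ 1. → (14, 1)
8P: (14, 1) + (16, 13). λ = (13 - 1)/(16 - 14) ≡ 12/2 mod 17. 2⁻¹ ≡ 9 (mod 17) since 2·9 = 18 ≡ 1, so λ ≡ 6.
  x = λ² - 14 - 16 = 36 - 30 ≡ 6; y = λ·(14 - 6) - 1 ≡ 13. → (6, 13)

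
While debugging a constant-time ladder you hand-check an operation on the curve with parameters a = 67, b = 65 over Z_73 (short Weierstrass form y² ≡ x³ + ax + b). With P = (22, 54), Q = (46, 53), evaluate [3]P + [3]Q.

(11, 4)

First 3P:
Repeated addition: build up to 3P.
2P: tangent at (22, 54): λ = (3·22² + 67)/(2·54) ≡ 59/35. 35⁻¹ ≡ 48 (mod 73) since 35·48 = 1680 ≡ 1, so λ ≡ 59·48 ≡ 58.
  x = λ² - 22 - 22 = 3364 - 44 ≡ 35; y = λ·(22 - 35) - 54 ≡ 68. → (35, 68)
3P: (35, 68) + (22, 54). λ = (54 - 68)/(22 - 35) ≡ 59/60 mod 73. 60⁻¹ ≡ 28 (mod 73), so λ ≡ 46.
  x = λ² - 35 - 22 = 2116 - 57 ≡ 15; y = λ·(35 - 15) - 68 ≡ 49. → (15, 49)
3P = (15, 49).
Next 3Q:
Repeated addition: build up to 3Q.
2Q: tangent at (46, 53): λ = (3·46² + 67)/(2·53) ≡ 64/33. 33⁻¹ ≡ 31 (mod 73) since 33·31 = 1023 ≡ 1, so λ ≡ 64·31 ≡ 13.
  x = λ² - 46 - 46 = 169 - 92 ≡ 4; y = λ·(46 - 4) - 53 ≡ 55. → (4, 55)
3Q: (4, 55) + (46, 53). λ = (53 - 55)/(46 - 4) ≡ 71/42 mod 73. 42⁻¹ ≡ 40 (mod 73) since 42·40 = 1680 ≡ 1, so λ ≡ 66.
  x = λ² - 4 - 46 = 4356 - 50 ≡ 72; y = λ·(4 - 72) - 55 ≡ 56. → (72, 56)
3Q = (72, 56).
Finally 3P + 3Q:
(15, 49) + (72, 56). λ = (56 - 49)/(72 - 15) ≡ 7/57 mod 73. 57⁻¹ ≡ 41 (mod 73), so λ ≡ 68.
  x = λ² - 15 - 72 = 4624 - 87 ≡ 11; y = λ·(15 - 11) - 49 ≡ 4. → (11, 4)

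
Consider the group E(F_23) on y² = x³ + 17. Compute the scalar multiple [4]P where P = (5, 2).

(8, 0)

Double-and-add on 4 = (100)₂. Start with P = (5, 2) for the leading 1-bit.
double: tangent at (5, 2): λ = (3·5² + 0)/(2·2) ≡ 6/4. 4⁻¹ ≡ 6 (mod 23), so λ ≡ 6·6 ≡ 13.
  x = λ² - 5 - 5 = 169 - 10 ≡ 21; y = λ·(5 - 21) - 2 ≡ 20. → (21, 20)
double: tangent at (21, 20): λ = (3·21² + 0)/(2·20) ≡ 12/17. 17⁻¹ ≡ 19 (mod 23), so λ ≡ 12·19 ≡ 21.
  x = λ² - 21 - 21 = 441 - 42 ≡ 8; y = λ·(21 - 8) - 20 ≡ 0. → (8, 0)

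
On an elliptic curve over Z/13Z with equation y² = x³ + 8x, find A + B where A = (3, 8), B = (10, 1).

(3, 8) + (10, 1). λ = (1 - 8)/(10 - 3) ≡ 6/7 mod 13. 7⁻¹ ≡ 2 (mod 13), so λ ≡ 12.
  x = λ² - 3 - 10 = 144 - 13 ≡ 1; y = λ·(3 - 1) - 8 ≡ 3. → (1, 3)

(1, 3)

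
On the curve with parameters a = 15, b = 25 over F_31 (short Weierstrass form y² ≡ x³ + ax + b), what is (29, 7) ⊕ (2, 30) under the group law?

(29, 7) + (2, 30). λ = (30 - 7)/(2 - 29) ≡ 23/4 mod 31. 4⁻¹ ≡ 8 (mod 31) since 4·8 = 32 ≡ 1, so λ ≡ 29.
  x = λ² - 29 - 2 = 841 - 31 ≡ 4; y = λ·(29 - 4) - 7 ≡ 5. → (4, 5)

(4, 5)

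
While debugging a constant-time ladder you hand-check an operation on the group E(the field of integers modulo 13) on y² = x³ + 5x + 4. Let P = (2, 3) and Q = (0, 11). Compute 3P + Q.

(4, 7)

First 3P:
Repeated addition: build up to 3P.
2P: tangent at (2, 3): λ = (3·2² + 5)/(2·3) ≡ 4/6. 6⁻¹ ≡ 11 (mod 13) since 6·11 = 66 ≡ 1, so λ ≡ 4·11 ≡ 5.
  x = λ² - 2 - 2 = 25 - 4 ≡ 8; y = λ·(2 - 8) - 3 ≡ 6. → (8, 6)
3P: (8, 6) + (2, 3). λ = (3 - 6)/(2 - 8) ≡ 10/7 mod 13. 7⁻¹ ≡ 2 (mod 13) since 7·2 = 14 ≡ 1, so λ ≡ 7.
  x = λ² - 8 - 2 = 49 - 10 ≡ 0; y = λ·(8 - 0) - 6 ≡ 11. → (0, 11)
3P = (0, 11).
Finally 3P + Q:
tangent at (0, 11): λ = (3·0² + 5)/(2·11) ≡ 5/9. 9⁻¹ ≡ 3 (mod 13), so λ ≡ 5·3 ≡ 2.
  x = λ² - 0 - 0 = 4 - 0 ≡ 4; y = λ·(0 - 4) - 11 ≡ 7. → (4, 7)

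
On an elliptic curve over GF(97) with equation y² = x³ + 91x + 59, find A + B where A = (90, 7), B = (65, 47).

(90, 7) + (65, 47). λ = (47 - 7)/(65 - 90) ≡ 40/72 mod 97. 72⁻¹ ≡ 31 (mod 97), so λ ≡ 76.
  x = λ² - 90 - 65 = 5776 - 155 ≡ 92; y = λ·(90 - 92) - 7 ≡ 35. → (92, 35)

(92, 35)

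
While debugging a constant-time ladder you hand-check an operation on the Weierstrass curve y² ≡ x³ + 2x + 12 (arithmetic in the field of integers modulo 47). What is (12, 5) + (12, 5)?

tangent at (12, 5): λ = (3·12² + 2)/(2·5) ≡ 11/10. 10⁻¹ ≡ 33 (mod 47) since 10·33 = 330 ≡ 1, so λ ≡ 11·33 ≡ 34.
  x = λ² - 12 - 12 = 1156 - 24 ≡ 4; y = λ·(12 - 4) - 5 ≡ 32. → (4, 32)

(4, 32)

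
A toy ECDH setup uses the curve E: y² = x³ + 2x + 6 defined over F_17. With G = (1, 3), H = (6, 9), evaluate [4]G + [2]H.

First 4G:
Double-and-add on 4 = (100)₂. Start with G = (1, 3) for the leading 1-bit.
double: tangent at (1, 3): λ = (3·1² + 2)/(2·3) ≡ 5/6. 6⁻¹ ≡ 3 (mod 17), so λ ≡ 5·3 ≡ 15.
  x = λ² - 1 - 1 = 225 - 2 ≡ 2; y = λ·(1 - 2) - 3 ≡ 16. → (2, 16)
double: tangent at (2, 16): λ = (3·2² + 2)/(2·16) ≡ 14/15. 15⁻¹ ≡ 8 (mod 17) since 15·8 = 120 ≡ 1, so λ ≡ 14·8 ≡ 10.
  x = λ² - 2 - 2 = 100 - 4 ≡ 11; y = λ·(2 - 11) - 16 ≡ 13. → (11, 13)
4G = (11, 13).
Next 2H:
Repeated addition: build up to 2H.
2H: tangent at (6, 9): λ = (3·6² + 2)/(2·9) ≡ 8/1. 1⁻¹ ≡ 1 (mod 17), so λ ≡ 8·1 ≡ 8.
  x = λ² - 6 - 6 = 64 - 12 ≡ 1; y = λ·(6 - 1) - 9 ≡ 14. → (1, 14)
2H = (1, 14).
Finally 4G + 2H:
(11, 13) + (1, 14). λ = (14 - 13)/(1 - 11) ≡ 1/7 mod 17. 7⁻¹ ≡ 5 (mod 17) since 7·5 = 35 ≡ 1, so λ ≡ 5.
  x = λ² - 11 - 1 = 25 - 12 ≡ 13; y = λ·(11 - 13) - 13 ≡ 11. → (13, 11)

(13, 11)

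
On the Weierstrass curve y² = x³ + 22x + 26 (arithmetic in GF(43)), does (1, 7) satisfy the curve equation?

yes

y² = 7² ≡ 6; x³ + 22x + 26 = 49 ≡ 6 (mod 43). 6 = 6.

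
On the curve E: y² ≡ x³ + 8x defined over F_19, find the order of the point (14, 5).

10

2P: tangent at (14, 5): λ = (3·14² + 8)/(2·5) ≡ 7/10. 10⁻¹ ≡ 2 (mod 19), so λ ≡ 7·2 ≡ 14.
  x = λ² - 14 - 14 = 196 - 28 ≡ 16; y = λ·(14 - 16) - 5 ≡ 5. → (16, 5)
3P: (16, 5) + (14, 5). λ = (5 - 5)/(14 - 16) ≡ 0/17 mod 19. 17⁻¹ ≡ 9 (mod 19), so λ ≡ 0.
  x = λ² - 16 - 14 = 0 - 30 ≡ 8; y = λ·(16 - 8) - 5 ≡ 14. → (8, 14)
4P: (8, 14) + (14, 5). λ = (5 - 14)/(14 - 8) ≡ 10/6 mod 19. 6⁻¹ ≡ 16 (mod 19), so λ ≡ 8.
  x = λ² - 8 - 14 = 64 - 22 ≡ 4; y = λ·(8 - 4) - 14 ≡ 18. → (4, 18)
5P: (4, 18) + (14, 5). λ = (5 - 18)/(14 - 4) ≡ 6/10 mod 19. 10⁻¹ ≡ 2 (mod 19), so λ ≡ 12.
  x = λ² - 4 - 14 = 144 - 18 ≡ 12; y = λ·(4 - 12) - 18 ≡ 0. → (12, 0)
6P: (12, 0) + (14, 5). λ = (5 - 0)/(14 - 12) ≡ 5/2 mod 19. 2⁻¹ ≡ 10 (mod 19), so λ ≡ 12.
  x = λ² - 12 - 14 = 144 - 26 ≡ 4; y = λ·(12 - 4) - 0 ≡ 1. → (4, 1)
7P: (4, 1) + (14, 5). λ = (5 - 1)/(14 - 4) ≡ 4/10 mod 19. 10⁻¹ ≡ 2 (mod 19) since 10·2 = 20 ≡ 1, so λ ≡ 8.
  x = λ² - 4 - 14 = 64 - 18 ≡ 8; y = λ·(4 - 8) - 1 ≡ 5. → (8, 5)
8P: (8, 5) + (14, 5). λ = (5 - 5)/(14 - 8) ≡ 0/6 mod 19. 6⁻¹ ≡ 16 (mod 19) since 6·16 = 96 ≡ 1, so λ ≡ 0.
  x = λ² - 8 - 14 = 0 - 22 ≡ 16; y = λ·(8 - 16) - 5 ≡ 14. → (16, 14)
9P: (16, 14) + (14, 5). λ = (5 - 14)/(14 - 16) ≡ 10/17 mod 19. 17⁻¹ ≡ 9 (mod 19), so λ ≡ 14.
  x = λ² - 16 - 14 = 196 - 30 ≡ 14; y = λ·(16 - 14) - 14 ≡ 14. → (14, 14)
10P: (14, 14) + (14, 5): same x and y₁ ≡ -y₂, so the sum is 𝒪.
10P = 𝒪, so the order is 10.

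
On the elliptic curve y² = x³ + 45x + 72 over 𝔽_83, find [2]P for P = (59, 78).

tangent at (59, 78): λ = (3·59² + 45)/(2·78) ≡ 30/73. 73⁻¹ ≡ 58 (mod 83) since 73·58 = 4234 ≡ 1, so λ ≡ 30·58 ≡ 80.
  x = λ² - 59 - 59 = 6400 - 118 ≡ 57; y = λ·(59 - 57) - 78 ≡ 82. → (57, 82)

(57, 82)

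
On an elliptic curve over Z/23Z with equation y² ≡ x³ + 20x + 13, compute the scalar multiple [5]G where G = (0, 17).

(12, 7)

Repeated addition: build up to 5G.
2G: tangent at (0, 17): λ = (3·0² + 20)/(2·17) ≡ 20/11. 11⁻¹ ≡ 21 (mod 23), so λ ≡ 20·21 ≡ 6.
  x = λ² - 0 - 0 = 36 - 0 ≡ 13; y = λ·(0 - 13) - 17 ≡ 20. → (13, 20)
3G: (13, 20) + (0, 17). λ = (17 - 20)/(0 - 13) ≡ 20/10 mod 23. 10⁻¹ ≡ 7 (mod 23), so λ ≡ 2.
  x = λ² - 13 - 0 = 4 - 13 ≡ 14; y = λ·(13 - 14) - 20 ≡ 1. → (14, 1)
4G: (14, 1) + (0, 17). λ = (17 - 1)/(0 - 14) ≡ 16/9 mod 23. 9⁻¹ ≡ 18 (mod 23), so λ ≡ 12.
  x = λ² - 14 - 0 = 144 - 14 ≡ 15; y = λ·(14 - 15) - 1 ≡ 10. → (15, 10)
5G: (15, 10) + (0, 17). λ = (17 - 10)/(0 - 15) ≡ 7/8 mod 23. 8⁻¹ ≡ 3 (mod 23), so λ ≡ 21.
  x = λ² - 15 - 0 = 441 - 15 ≡ 12; y = λ·(15 - 12) - 10 ≡ 7. → (12, 7)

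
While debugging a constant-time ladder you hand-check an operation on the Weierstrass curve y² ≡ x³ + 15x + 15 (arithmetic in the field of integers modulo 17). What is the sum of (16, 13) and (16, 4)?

The two points share x = 16 and their y-coordinates satisfy 13 + 4 ≡ 0 (mod 17), so they are inverses. Their sum is ∞.

O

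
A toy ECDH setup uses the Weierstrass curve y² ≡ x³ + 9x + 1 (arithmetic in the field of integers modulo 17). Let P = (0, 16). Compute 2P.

tangent at (0, 16): λ = (3·0² + 9)/(2·16) ≡ 9/15. 15⁻¹ ≡ 8 (mod 17) since 15·8 = 120 ≡ 1, so λ ≡ 9·8 ≡ 4.
  x = λ² - 0 - 0 = 16 - 0 ≡ 16; y = λ·(0 - 16) - 16 ≡ 5. → (16, 5)

(16, 5)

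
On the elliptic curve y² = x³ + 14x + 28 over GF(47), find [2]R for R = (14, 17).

tangent at (14, 17): λ = (3·14² + 14)/(2·17) ≡ 38/34. 34⁻¹ ≡ 18 (mod 47) since 34·18 = 612 ≡ 1, so λ ≡ 38·18 ≡ 26.
  x = λ² - 14 - 14 = 676 - 28 ≡ 37; y = λ·(14 - 37) - 17 ≡ 43. → (37, 43)

(37, 43)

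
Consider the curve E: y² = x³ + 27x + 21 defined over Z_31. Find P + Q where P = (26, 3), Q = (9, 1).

(15, 22)

(26, 3) + (9, 1). λ = (1 - 3)/(9 - 26) ≡ 29/14 mod 31. 14⁻¹ ≡ 20 (mod 31), so λ ≡ 22.
  x = λ² - 26 - 9 = 484 - 35 ≡ 15; y = λ·(26 - 15) - 3 ≡ 22. → (15, 22)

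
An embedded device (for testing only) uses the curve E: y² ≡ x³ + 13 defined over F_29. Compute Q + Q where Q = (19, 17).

tangent at (19, 17): λ = (3·19² + 0)/(2·17) ≡ 10/5. 5⁻¹ ≡ 6 (mod 29), so λ ≡ 10·6 ≡ 2.
  x = λ² - 19 - 19 = 4 - 38 ≡ 24; y = λ·(19 - 24) - 17 ≡ 2. → (24, 2)

(24, 2)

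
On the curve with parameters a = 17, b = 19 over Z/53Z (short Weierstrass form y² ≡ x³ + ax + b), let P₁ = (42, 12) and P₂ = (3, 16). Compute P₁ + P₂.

(7, 51)

(42, 12) + (3, 16). λ = (16 - 12)/(3 - 42) ≡ 4/14 mod 53. 14⁻¹ ≡ 19 (mod 53), so λ ≡ 23.
  x = λ² - 42 - 3 = 529 - 45 ≡ 7; y = λ·(42 - 7) - 12 ≡ 51. → (7, 51)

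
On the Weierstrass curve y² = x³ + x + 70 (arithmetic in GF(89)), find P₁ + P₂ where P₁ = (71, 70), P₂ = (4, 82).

(71, 70) + (4, 82). λ = (82 - 70)/(4 - 71) ≡ 12/22 mod 89. 22⁻¹ ≡ 85 (mod 89) since 22·85 = 1870 ≡ 1, so λ ≡ 41.
  x = λ² - 71 - 4 = 1681 - 75 ≡ 4; y = λ·(71 - 4) - 70 ≡ 7. → (4, 7)

(4, 7)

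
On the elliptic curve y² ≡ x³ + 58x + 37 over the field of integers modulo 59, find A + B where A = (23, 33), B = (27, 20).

(23, 33) + (27, 20). λ = (20 - 33)/(27 - 23) ≡ 46/4 mod 59. 4⁻¹ ≡ 15 (mod 59), so λ ≡ 41.
  x = λ² - 23 - 27 = 1681 - 50 ≡ 38; y = λ·(23 - 38) - 33 ≡ 1. → (38, 1)

(38, 1)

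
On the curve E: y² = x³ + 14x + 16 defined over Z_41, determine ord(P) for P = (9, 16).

12

2P: tangent at (9, 16): λ = (3·9² + 14)/(2·16) ≡ 11/32. 32⁻¹ ≡ 9 (mod 41), so λ ≡ 11·9 ≡ 17.
  x = λ² - 9 - 9 = 289 - 18 ≡ 25; y = λ·(9 - 25) - 16 ≡ 40. → (25, 40)
3P: (25, 40) + (9, 16). λ = (16 - 40)/(9 - 25) ≡ 17/25 mod 41. 25⁻¹ ≡ 23 (mod 41), so λ ≡ 22.
  x = λ² - 25 - 9 = 484 - 34 ≡ 40; y = λ·(25 - 40) - 40 ≡ 40. → (40, 40)
4P: (40, 40) + (9, 16). λ = (16 - 40)/(9 - 40) ≡ 17/10 mod 41. 10⁻¹ ≡ 37 (mod 41) since 10·37 = 370 ≡ 1, so λ ≡ 14.
  x = λ² - 40 - 9 = 196 - 49 ≡ 24; y = λ·(40 - 24) - 40 ≡ 20. → (24, 20)
5P: (24, 20) + (9, 16). λ = (16 - 20)/(9 - 24) ≡ 37/26 mod 41. 26⁻¹ ≡ 30 (mod 41) since 26·30 = 780 ≡ 1, so λ ≡ 3.
  x = λ² - 24 - 9 = 9 - 33 ≡ 17; y = λ·(24 - 17) - 20 ≡ 1. → (17, 1)
6P: (17, 1) + (9, 16). λ = (16 - 1)/(9 - 17) ≡ 15/33 mod 41. 33⁻¹ ≡ 5 (mod 41) since 33·5 = 165 ≡ 1, so λ ≡ 34.
  x = λ² - 17 - 9 = 1156 - 26 ≡ 23; y = λ·(17 - 23) - 1 ≡ 0. → (23, 0)
7P: (23, 0) + (9, 16). λ = (16 - 0)/(9 - 23) ≡ 16/27 mod 41. 27⁻¹ ≡ 38 (mod 41), so λ ≡ 34.
  x = λ² - 23 - 9 = 1156 - 32 ≡ 17; y = λ·(23 - 17) - 0 ≡ 40. → (17, 40)
8P: (17, 40) + (9, 16). λ = (16 - 40)/(9 - 17) ≡ 17/33 mod 41. 33⁻¹ ≡ 5 (mod 41), so λ ≡ 3.
  x = λ² - 17 - 9 = 9 - 26 ≡ 24; y = λ·(17 - 24) - 40 ≡ 21. → (24, 21)
9P: (24, 21) + (9, 16). λ = (16 - 21)/(9 - 24) ≡ 36/26 mod 41. 26⁻¹ ≡ 30 (mod 41) since 26·30 = 780 ≡ 1, so λ ≡ 14.
  x = λ² - 24 - 9 = 196 - 33 ≡ 40; y = λ·(24 - 40) - 21 ≡ 1. → (40, 1)
10P: (40, 1) + (9, 16). λ = (16 - 1)/(9 - 40) ≡ 15/10 mod 41. 10⁻¹ ≡ 37 (mod 41), so λ ≡ 22.
  x = λ² - 40 - 9 = 484 - 49 ≡ 25; y = λ·(40 - 25) - 1 ≡ 1. → (25, 1)
11P: (25, 1) + (9, 16). λ = (16 - 1)/(9 - 25) ≡ 15/25 mod 41. 25⁻¹ ≡ 23 (mod 41) since 25·23 = 575 ≡ 1, so λ ≡ 17.
  x = λ² - 25 - 9 = 289 - 34 ≡ 9; y = λ·(25 - 9) - 1 ≡ 25. → (9, 25)
12P: (9, 25) + (9, 16): same x and y₁ ≡ -y₂, so the sum is O.
12P = O, so the order is 12.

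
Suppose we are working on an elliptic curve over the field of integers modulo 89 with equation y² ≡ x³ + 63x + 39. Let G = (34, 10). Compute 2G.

tangent at (34, 10): λ = (3·34² + 63)/(2·10) ≡ 60/20. 20⁻¹ ≡ 49 (mod 89), so λ ≡ 60·49 ≡ 3.
  x = λ² - 34 - 34 = 9 - 68 ≡ 30; y = λ·(34 - 30) - 10 ≡ 2. → (30, 2)

(30, 2)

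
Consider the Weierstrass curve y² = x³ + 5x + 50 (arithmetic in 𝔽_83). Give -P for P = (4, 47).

(4, 36)

-(4, 47) = (4, -47 mod 83) = (4, 36).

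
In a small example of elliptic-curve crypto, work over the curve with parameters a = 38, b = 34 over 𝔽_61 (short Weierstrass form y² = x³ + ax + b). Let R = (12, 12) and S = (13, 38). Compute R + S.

(12, 12) + (13, 38). λ = (38 - 12)/(13 - 12) ≡ 26/1 mod 61. 1⁻¹ ≡ 1 (mod 61), so λ ≡ 26.
  x = λ² - 12 - 13 = 676 - 25 ≡ 41; y = λ·(12 - 41) - 12 ≡ 27. → (41, 27)

(41, 27)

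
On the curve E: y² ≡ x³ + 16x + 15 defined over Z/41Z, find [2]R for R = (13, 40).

tangent at (13, 40): λ = (3·13² + 16)/(2·40) ≡ 31/39. 39⁻¹ ≡ 20 (mod 41), so λ ≡ 31·20 ≡ 5.
  x = λ² - 13 - 13 = 25 - 26 ≡ 40; y = λ·(13 - 40) - 40 ≡ 30. → (40, 30)

(40, 30)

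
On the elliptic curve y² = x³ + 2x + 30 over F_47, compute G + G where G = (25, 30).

(46, 11)

tangent at (25, 30): λ = (3·25² + 2)/(2·30) ≡ 44/13. 13⁻¹ ≡ 29 (mod 47), so λ ≡ 44·29 ≡ 7.
  x = λ² - 25 - 25 = 49 - 50 ≡ 46; y = λ·(25 - 46) - 30 ≡ 11. → (46, 11)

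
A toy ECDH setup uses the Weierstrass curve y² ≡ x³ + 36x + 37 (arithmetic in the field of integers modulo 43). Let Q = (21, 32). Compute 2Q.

tangent at (21, 32): λ = (3·21² + 36)/(2·32) ≡ 26/21. 21⁻¹ ≡ 41 (mod 43), so λ ≡ 26·41 ≡ 34.
  x = λ² - 21 - 21 = 1156 - 42 ≡ 39; y = λ·(21 - 39) - 32 ≡ 1. → (39, 1)

(39, 1)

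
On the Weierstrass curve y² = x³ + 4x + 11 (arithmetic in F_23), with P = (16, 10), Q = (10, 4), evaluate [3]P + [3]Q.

First 3P:
Repeated addition: build up to 3P.
2P: tangent at (16, 10): λ = (3·16² + 4)/(2·10) ≡ 13/20. 20⁻¹ ≡ 15 (mod 23), so λ ≡ 13·15 ≡ 11.
  x = λ² - 16 - 16 = 121 - 32 ≡ 20; y = λ·(16 - 20) - 10 ≡ 15. → (20, 15)
3P: (20, 15) + (16, 10). λ = (10 - 15)/(16 - 20) ≡ 18/19 mod 23. 19⁻¹ ≡ 17 (mod 23), so λ ≡ 7.
  x = λ² - 20 - 16 = 49 - 36 ≡ 13; y = λ·(20 - 13) - 15 ≡ 11. → (13, 11)
3P = (13, 11).
Next 3Q:
Repeated addition: build up to 3Q.
2Q: tangent at (10, 4): λ = (3·10² + 4)/(2·4) ≡ 5/8. 8⁻¹ ≡ 3 (mod 23), so λ ≡ 5·3 ≡ 15.
  x = λ² - 10 - 10 = 225 - 20 ≡ 21; y = λ·(10 - 21) - 4 ≡ 15. → (21, 15)
3Q: (21, 15) + (10, 4). λ = (4 - 15)/(10 - 21) ≡ 12/12 mod 23. 12⁻¹ ≡ 2 (mod 23) since 12·2 = 24 ≡ 1, so λ ≡ 1.
  x = λ² - 21 - 10 = 1 - 31 ≡ 16; y = λ·(21 - 16) - 15 ≡ 13. → (16, 13)
3Q = (16, 13).
Finally 3P + 3Q:
(13, 11) + (16, 13). λ = (13 - 11)/(16 - 13) ≡ 2/3 mod 23. 3⁻¹ ≡ 8 (mod 23), so λ ≡ 16.
  x = λ² - 13 - 16 = 256 - 29 ≡ 20; y = λ·(13 - 20) - 11 ≡ 15. → (20, 15)

(20, 15)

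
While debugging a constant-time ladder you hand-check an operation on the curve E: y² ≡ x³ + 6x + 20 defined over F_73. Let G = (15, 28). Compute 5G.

(66, 0)

Double-and-add on 5 = (101)₂. Start with G = (15, 28) for the leading 1-bit.
double: tangent at (15, 28): λ = (3·15² + 6)/(2·28) ≡ 24/56. 56⁻¹ ≡ 30 (mod 73), so λ ≡ 24·30 ≡ 63.
  x = λ² - 15 - 15 = 3969 - 30 ≡ 70; y = λ·(15 - 70) - 28 ≡ 11. → (70, 11)
double: tangent at (70, 11): λ = (3·70² + 6)/(2·11) ≡ 33/22. 22⁻¹ ≡ 10 (mod 73), so λ ≡ 33·10 ≡ 38.
  x = λ² - 70 - 70 = 1444 - 140 ≡ 63; y = λ·(70 - 63) - 11 ≡ 36. → (63, 36)
add G: (63, 36) + (15, 28). λ = (28 - 36)/(15 - 63) ≡ 65/25 mod 73. 25⁻¹ ≡ 38 (mod 73), so λ ≡ 61.
  x = λ² - 63 - 15 = 3721 - 78 ≡ 66; y = λ·(63 - 66) - 36 ≡ 0. → (66, 0)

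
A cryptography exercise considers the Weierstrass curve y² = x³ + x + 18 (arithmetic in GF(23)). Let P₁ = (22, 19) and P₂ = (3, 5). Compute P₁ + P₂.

(16, 6)

(22, 19) + (3, 5). λ = (5 - 19)/(3 - 22) ≡ 9/4 mod 23. 4⁻¹ ≡ 6 (mod 23), so λ ≡ 8.
  x = λ² - 22 - 3 = 64 - 25 ≡ 16; y = λ·(22 - 16) - 19 ≡ 6. → (16, 6)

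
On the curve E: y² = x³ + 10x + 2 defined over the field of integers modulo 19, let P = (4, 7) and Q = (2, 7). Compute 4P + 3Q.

First 4P:
Repeated addition: build up to 4P.
2P: tangent at (4, 7): λ = (3·4² + 10)/(2·7) ≡ 1/14. 14⁻¹ ≡ 15 (mod 19) since 14·15 = 210 ≡ 1, so λ ≡ 1·15 ≡ 15.
  x = λ² - 4 - 4 = 225 - 8 ≡ 8; y = λ·(4 - 8) - 7 ≡ 9. → (8, 9)
3P: (8, 9) + (4, 7). λ = (7 - 9)/(4 - 8) ≡ 17/15 mod 19. 15⁻¹ ≡ 14 (mod 19) since 15·14 = 210 ≡ 1, so λ ≡ 10.
  x = λ² - 8 - 4 = 100 - 12 ≡ 12; y = λ·(8 - 12) - 9 ≡ 8. → (12, 8)
4P: (12, 8) + (4, 7). λ = (7 - 8)/(4 - 12) ≡ 18/11 mod 19. 11⁻¹ ≡ 7 (mod 19), so λ ≡ 12.
  x = λ² - 12 - 4 = 144 - 16 ≡ 14; y = λ·(12 - 14) - 8 ≡ 6. → (14, 6)
4P = (14, 6).
Next 3Q:
Repeated addition: build up to 3Q.
2Q: tangent at (2, 7): λ = (3·2² + 10)/(2·7) ≡ 3/14. 14⁻¹ ≡ 15 (mod 19), so λ ≡ 3·15 ≡ 7.
  x = λ² - 2 - 2 = 49 - 4 ≡ 7; y = λ·(2 - 7) - 7 ≡ 15. → (7, 15)
3Q: (7, 15) + (2, 7). λ = (7 - 15)/(2 - 7) ≡ 11/14 mod 19. 14⁻¹ ≡ 15 (mod 19) since 14·15 = 210 ≡ 1, so λ ≡ 13.
  x = λ² - 7 - 2 = 169 - 9 ≡ 8; y = λ·(7 - 8) - 15 ≡ 10. → (8, 10)
3Q = (8, 10).
Finally 4P + 3Q:
(14, 6) + (8, 10). λ = (10 - 6)/(8 - 14) ≡ 4/13 mod 19. 13⁻¹ ≡ 3 (mod 19) since 13·3 = 39 ≡ 1, so λ ≡ 12.
  x = λ² - 14 - 8 = 144 - 22 ≡ 8; y = λ·(14 - 8) - 6 ≡ 9. → (8, 9)

(8, 9)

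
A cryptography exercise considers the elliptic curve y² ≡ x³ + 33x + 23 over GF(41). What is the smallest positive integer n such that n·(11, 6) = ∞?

2P: tangent at (11, 6): λ = (3·11² + 33)/(2·6) ≡ 27/12. 12⁻¹ ≡ 24 (mod 41), so λ ≡ 27·24 ≡ 33.
  x = λ² - 11 - 11 = 1089 - 22 ≡ 1; y = λ·(11 - 1) - 6 ≡ 37. → (1, 37)
3P: (1, 37) + (11, 6). λ = (6 - 37)/(11 - 1) ≡ 10/10 mod 41. 10⁻¹ ≡ 37 (mod 41) since 10·37 = 370 ≡ 1, so λ ≡ 1.
  x = λ² - 1 - 11 = 1 - 12 ≡ 30; y = λ·(1 - 30) - 37 ≡ 16. → (30, 16)
4P: (30, 16) + (11, 6). λ = (6 - 16)/(11 - 30) ≡ 31/22 mod 41. 22⁻¹ ≡ 28 (mod 41), so λ ≡ 7.
  x = λ² - 30 - 11 = 49 - 41 ≡ 8; y = λ·(30 - 8) - 16 ≡ 15. → (8, 15)
5P: (8, 15) + (11, 6). λ = (6 - 15)/(11 - 8) ≡ 32/3 mod 41. 3⁻¹ ≡ 14 (mod 41) since 3·14 = 42 ≡ 1, so λ ≡ 38.
  x = λ² - 8 - 11 = 1444 - 19 ≡ 31; y = λ·(8 - 31) - 15 ≡ 13. → (31, 13)
6P: (31, 13) + (11, 6). λ = (6 - 13)/(11 - 31) ≡ 34/21 mod 41. 21⁻¹ ≡ 2 (mod 41), so λ ≡ 27.
  x = λ² - 31 - 11 = 729 - 42 ≡ 31; y = λ·(31 - 31) - 13 ≡ 28. → (31, 28)
7P: (31, 28) + (11, 6). λ = (6 - 28)/(11 - 31) ≡ 19/21 mod 41. 21⁻¹ ≡ 2 (mod 41) since 21·2 = 42 ≡ 1, so λ ≡ 38.
  x = λ² - 31 - 11 = 1444 - 42 ≡ 8; y = λ·(31 - 8) - 28 ≡ 26. → (8, 26)
8P: (8, 26) + (11, 6). λ = (6 - 26)/(11 - 8) ≡ 21/3 mod 41. 3⁻¹ ≡ 14 (mod 41), so λ ≡ 7.
  x = λ² - 8 - 11 = 49 - 19 ≡ 30; y = λ·(8 - 30) - 26 ≡ 25. → (30, 25)
9P: (30, 25) + (11, 6). λ = (6 - 25)/(11 - 30) ≡ 22/22 mod 41. 22⁻¹ ≡ 28 (mod 41), so λ ≡ 1.
  x = λ² - 30 - 11 = 1 - 41 ≡ 1; y = λ·(30 - 1) - 25 ≡ 4. → (1, 4)
10P: (1, 4) + (11, 6). λ = (6 - 4)/(11 - 1) ≡ 2/10 mod 41. 10⁻¹ ≡ 37 (mod 41) since 10·37 = 370 ≡ 1, so λ ≡ 33.
  x = λ² - 1 - 11 = 1089 - 12 ≡ 11; y = λ·(1 - 11) - 4 ≡ 35. → (11, 35)
11P: (11, 35) + (11, 6): same x and y₁ ≡ -y₂, so the sum is ∞.
11P = ∞, so the order is 11.

11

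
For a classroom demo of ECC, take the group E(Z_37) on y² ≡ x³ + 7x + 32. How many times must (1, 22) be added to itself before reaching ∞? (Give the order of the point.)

11

2P: tangent at (1, 22): λ = (3·1² + 7)/(2·22) ≡ 10/7. 7⁻¹ ≡ 16 (mod 37), so λ ≡ 10·16 ≡ 12.
  x = λ² - 1 - 1 = 144 - 2 ≡ 31; y = λ·(1 - 31) - 22 ≡ 25. → (31, 25)
3P: (31, 25) + (1, 22). λ = (22 - 25)/(1 - 31) ≡ 34/7 mod 37. 7⁻¹ ≡ 16 (mod 37) since 7·16 = 112 ≡ 1, so λ ≡ 26.
  x = λ² - 31 - 1 = 676 - 32 ≡ 15; y = λ·(31 - 15) - 25 ≡ 21. → (15, 21)
4P: (15, 21) + (1, 22). λ = (22 - 21)/(1 - 15) ≡ 1/23 mod 37. 23⁻¹ ≡ 29 (mod 37), so λ ≡ 29.
  x = λ² - 15 - 1 = 841 - 16 ≡ 11; y = λ·(15 - 11) - 21 ≡ 21. → (11, 21)
5P: (11, 21) + (1, 22). λ = (22 - 21)/(1 - 11) ≡ 1/27 mod 37. 27⁻¹ ≡ 11 (mod 37), so λ ≡ 11.
  x = λ² - 11 - 1 = 121 - 12 ≡ 35; y = λ·(11 - 35) - 21 ≡ 11. → (35, 11)
6P: (35, 11) + (1, 22). λ = (22 - 11)/(1 - 35) ≡ 11/3 mod 37. 3⁻¹ ≡ 25 (mod 37), so λ ≡ 16.
  x = λ² - 35 - 1 = 256 - 36 ≡ 35; y = λ·(35 - 35) - 11 ≡ 26. → (35, 26)
7P: (35, 26) + (1, 22). λ = (22 - 26)/(1 - 35) ≡ 33/3 mod 37. 3⁻¹ ≡ 25 (mod 37), so λ ≡ 11.
  x = λ² - 35 - 1 = 121 - 36 ≡ 11; y = λ·(35 - 11) - 26 ≡ 16. → (11, 16)
8P: (11, 16) + (1, 22). λ = (22 - 16)/(1 - 11) ≡ 6/27 mod 37. 27⁻¹ ≡ 11 (mod 37) since 27·11 = 297 ≡ 1, so λ ≡ 29.
  x = λ² - 11 - 1 = 841 - 12 ≡ 15; y = λ·(11 - 15) - 16 ≡ 16. → (15, 16)
9P: (15, 16) + (1, 22). λ = (22 - 16)/(1 - 15) ≡ 6/23 mod 37. 23⁻¹ ≡ 29 (mod 37) since 23·29 = 667 ≡ 1, so λ ≡ 26.
  x = λ² - 15 - 1 = 676 - 16 ≡ 31; y = λ·(15 - 31) - 16 ≡ 12. → (31, 12)
10P: (31, 12) + (1, 22). λ = (22 - 12)/(1 - 31) ≡ 10/7 mod 37. 7⁻¹ ≡ 16 (mod 37), so λ ≡ 12.
  x = λ² - 31 - 1 = 144 - 32 ≡ 1; y = λ·(31 - 1) - 12 ≡ 15. → (1, 15)
11P: (1, 15) + (1, 22): same x and y₁ ≡ -y₂, so the sum is ∞.
11P = ∞, so the order is 11.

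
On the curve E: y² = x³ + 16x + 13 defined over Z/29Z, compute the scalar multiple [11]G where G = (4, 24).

Repeated addition: build up to 11G.
2G: tangent at (4, 24): λ = (3·4² + 16)/(2·24) ≡ 6/19. 19⁻¹ ≡ 26 (mod 29) since 19·26 = 494 ≡ 1, so λ ≡ 6·26 ≡ 11.
  x = λ² - 4 - 4 = 121 - 8 ≡ 26; y = λ·(4 - 26) - 24 ≡ 24. → (26, 24)
3G: (26, 24) + (4, 24). λ = (24 - 24)/(4 - 26) ≡ 0/7 mod 29. 7⁻¹ ≡ 25 (mod 29), so λ ≡ 0.
  x = λ² - 26 - 4 = 0 - 30 ≡ 28; y = λ·(26 - 28) - 24 ≡ 5. → (28, 5)
4G: (28, 5) + (4, 24). λ = (24 - 5)/(4 - 28) ≡ 19/5 mod 29. 5⁻¹ ≡ 6 (mod 29), so λ ≡ 27.
  x = λ² - 28 - 4 = 729 - 32 ≡ 1; y = λ·(28 - 1) - 5 ≡ 28. → (1, 28)
5G: (1, 28) + (4, 24). λ = (24 - 28)/(4 - 1) ≡ 25/3 mod 29. 3⁻¹ ≡ 10 (mod 29), so λ ≡ 18.
  x = λ² - 1 - 4 = 324 - 5 ≡ 0; y = λ·(1 - 0) - 28 ≡ 19. → (0, 19)
6G: (0, 19) + (4, 24). λ = (24 - 19)/(4 - 0) ≡ 5/4 mod 29. 4⁻¹ ≡ 22 (mod 29) since 4·22 = 88 ≡ 1, so λ ≡ 23.
  x = λ² - 0 - 4 = 529 - 4 ≡ 3; y = λ·(0 - 3) - 19 ≡ 28. → (3, 28)
7G: (3, 28) + (4, 24). λ = (24 - 28)/(4 - 3) ≡ 25/1 mod 29. 1⁻¹ ≡ 1 (mod 29) since 1·1 = 1 ≡ 1, so λ ≡ 25.
  x = λ² - 3 - 4 = 625 - 7 ≡ 9; y = λ·(3 - 9) - 28 ≡ 25. → (9, 25)
8G: (9, 25) + (4, 24). λ = (24 - 25)/(4 - 9) ≡ 28/24 mod 29. 24⁻¹ ≡ 23 (mod 29) since 24·23 = 552 ≡ 1, so λ ≡ 6.
  x = λ² - 9 - 4 = 36 - 13 ≡ 23; y = λ·(9 - 23) - 25 ≡ 7. → (23, 7)
9G: (23, 7) + (4, 24). λ = (24 - 7)/(4 - 23) ≡ 17/10 mod 29. 10⁻¹ ≡ 3 (mod 29), so λ ≡ 22.
  x = λ² - 23 - 4 = 484 - 27 ≡ 22; y = λ·(23 - 22) - 7 ≡ 15. → (22, 15)
10G: (22, 15) + (4, 24). λ = (24 - 15)/(4 - 22) ≡ 9/11 mod 29. 11⁻¹ ≡ 8 (mod 29), so λ ≡ 14.
  x = λ² - 22 - 4 = 196 - 26 ≡ 25; y = λ·(22 - 25) - 15 ≡ 1. → (25, 1)
11G: (25, 1) + (4, 24). λ = (24 - 1)/(4 - 25) ≡ 23/8 mod 29. 8⁻¹ ≡ 11 (mod 29), so λ ≡ 21.
  x = λ² - 25 - 4 = 441 - 29 ≡ 6; y = λ·(25 - 6) - 1 ≡ 21. → (6, 21)

(6, 21)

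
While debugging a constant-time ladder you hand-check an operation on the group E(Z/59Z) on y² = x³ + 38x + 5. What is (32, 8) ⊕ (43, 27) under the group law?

(6, 53)

(32, 8) + (43, 27). λ = (27 - 8)/(43 - 32) ≡ 19/11 mod 59. 11⁻¹ ≡ 43 (mod 59) since 11·43 = 473 ≡ 1, so λ ≡ 50.
  x = λ² - 32 - 43 = 2500 - 75 ≡ 6; y = λ·(32 - 6) - 8 ≡ 53. → (6, 53)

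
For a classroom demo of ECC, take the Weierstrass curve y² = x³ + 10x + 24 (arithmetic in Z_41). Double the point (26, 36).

tangent at (26, 36): λ = (3·26² + 10)/(2·36) ≡ 29/31. 31⁻¹ ≡ 4 (mod 41), so λ ≡ 29·4 ≡ 34.
  x = λ² - 26 - 26 = 1156 - 52 ≡ 38; y = λ·(26 - 38) - 36 ≡ 7. → (38, 7)

(38, 7)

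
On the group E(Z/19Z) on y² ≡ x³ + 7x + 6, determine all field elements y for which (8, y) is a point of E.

x³ + 7x + 6 = 574 ≡ 4 (mod 19).
Square roots of 4 mod 19: 2 and 17 (since 2² = 4 ≡ 4).

2, 17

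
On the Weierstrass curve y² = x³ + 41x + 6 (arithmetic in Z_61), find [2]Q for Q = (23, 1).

(29, 56)

tangent at (23, 1): λ = (3·23² + 41)/(2·1) ≡ 42/2. 2⁻¹ ≡ 31 (mod 61) since 2·31 = 62 ≡ 1, so λ ≡ 42·31 ≡ 21.
  x = λ² - 23 - 23 = 441 - 46 ≡ 29; y = λ·(23 - 29) - 1 ≡ 56. → (29, 56)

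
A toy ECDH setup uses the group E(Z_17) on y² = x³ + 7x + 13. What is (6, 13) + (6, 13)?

tangent at (6, 13): λ = (3·6² + 7)/(2·13) ≡ 13/9. 9⁻¹ ≡ 2 (mod 17) since 9·2 = 18 ≡ 1, so λ ≡ 13·2 ≡ 9.
  x = λ² - 6 - 6 = 81 - 12 ≡ 1; y = λ·(6 - 1) - 13 ≡ 15. → (1, 15)

(1, 15)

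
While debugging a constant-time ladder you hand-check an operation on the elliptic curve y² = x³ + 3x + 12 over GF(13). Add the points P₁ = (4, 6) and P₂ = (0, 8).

(4, 6) + (0, 8). λ = (8 - 6)/(0 - 4) ≡ 2/9 mod 13. 9⁻¹ ≡ 3 (mod 13) since 9·3 = 27 ≡ 1, so λ ≡ 6.
  x = λ² - 4 - 0 = 36 - 4 ≡ 6; y = λ·(4 - 6) - 6 ≡ 8. → (6, 8)

(6, 8)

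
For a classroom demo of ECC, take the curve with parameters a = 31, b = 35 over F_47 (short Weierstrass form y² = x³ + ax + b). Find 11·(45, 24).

Write Q = (45, 24).
Repeated addition: build up to 11Q.
2Q: tangent at (45, 24): λ = (3·45² + 31)/(2·24) ≡ 43/1. 1⁻¹ ≡ 1 (mod 47), so λ ≡ 43·1 ≡ 43.
  x = λ² - 45 - 45 = 1849 - 90 ≡ 20; y = λ·(45 - 20) - 24 ≡ 17. → (20, 17)
3Q: (20, 17) + (45, 24). λ = (24 - 17)/(45 - 20) ≡ 7/25 mod 47. 25⁻¹ ≡ 32 (mod 47), so λ ≡ 36.
  x = λ² - 20 - 45 = 1296 - 65 ≡ 9; y = λ·(20 - 9) - 17 ≡ 3. → (9, 3)
4Q: (9, 3) + (45, 24). λ = (24 - 3)/(45 - 9) ≡ 21/36 mod 47. 36⁻¹ ≡ 17 (mod 47), so λ ≡ 28.
  x = λ² - 9 - 45 = 784 - 54 ≡ 25; y = λ·(9 - 25) - 3 ≡ 19. → (25, 19)
5Q: (25, 19) + (45, 24). λ = (24 - 19)/(45 - 25) ≡ 5/20 mod 47. 20⁻¹ ≡ 40 (mod 47) since 20·40 = 800 ≡ 1, so λ ≡ 12.
  x = λ² - 25 - 45 = 144 - 70 ≡ 27; y = λ·(25 - 27) - 19 ≡ 4. → (27, 4)
6Q: (27, 4) + (45, 24). λ = (24 - 4)/(45 - 27) ≡ 20/18 mod 47. 18⁻¹ ≡ 34 (mod 47), so λ ≡ 22.
  x = λ² - 27 - 45 = 484 - 72 ≡ 36; y = λ·(27 - 36) - 4 ≡ 33. → (36, 33)
7Q: (36, 33) + (45, 24). λ = (24 - 33)/(45 - 36) ≡ 38/9 mod 47. 9⁻¹ ≡ 21 (mod 47) since 9·21 = 189 ≡ 1, so λ ≡ 46.
  x = λ² - 36 - 45 = 2116 - 81 ≡ 14; y = λ·(36 - 14) - 33 ≡ 39. → (14, 39)
8Q: (14, 39) + (45, 24). λ = (24 - 39)/(45 - 14) ≡ 32/31 mod 47. 31⁻¹ ≡ 44 (mod 47), so λ ≡ 45.
  x = λ² - 14 - 45 = 2025 - 59 ≡ 39; y = λ·(14 - 39) - 39 ≡ 11. → (39, 11)
9Q: (39, 11) + (45, 24). λ = (24 - 11)/(45 - 39) ≡ 13/6 mod 47. 6⁻¹ ≡ 8 (mod 47) since 6·8 = 48 ≡ 1, so λ ≡ 10.
  x = λ² - 39 - 45 = 100 - 84 ≡ 16; y = λ·(39 - 16) - 11 ≡ 31. → (16, 31)
10Q: (16, 31) + (45, 24). λ = (24 - 31)/(45 - 16) ≡ 40/29 mod 47. 29⁻¹ ≡ 13 (mod 47), so λ ≡ 3.
  x = λ² - 16 - 45 = 9 - 61 ≡ 42; y = λ·(16 - 42) - 31 ≡ 32. → (42, 32)
11Q: (42, 32) + (45, 24). λ = (24 - 32)/(45 - 42) ≡ 39/3 mod 47. 3⁻¹ ≡ 16 (mod 47) since 3·16 = 48 ≡ 1, so λ ≡ 13.
  x = λ² - 42 - 45 = 169 - 87 ≡ 35; y = λ·(42 - 35) - 32 ≡ 12. → (35, 12)

(35, 12)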